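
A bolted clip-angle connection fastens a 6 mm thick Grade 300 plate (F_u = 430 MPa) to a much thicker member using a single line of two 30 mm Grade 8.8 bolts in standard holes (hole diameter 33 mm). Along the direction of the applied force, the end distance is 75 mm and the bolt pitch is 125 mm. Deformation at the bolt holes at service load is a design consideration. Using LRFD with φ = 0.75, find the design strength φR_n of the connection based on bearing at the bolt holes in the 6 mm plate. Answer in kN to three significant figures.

275 kN

Per bolt r_n = 1.2 l_c t F_u ≤ 2.4 d t F_u; upper limit = 2.4 × 30 × 6 × 430 / 1000 = 185.8 kN.
Edge bolt: l_c = 75 − 33/2 = 58.5 mm → 1.2 × 58.5 × 6 × 430 / 1000 = 181.1 → r_n = 181.1 kN.
Interior bolts: l_c = 125 − 33 = 92 mm → 1.2 × 92 × 6 × 430 / 1000 = 284.8 → r_n = 185.8 kN.
R_n = 1 × 181.1 + 1 × 185.8 = 366.9 kN.
Design strength φR_n = 0.75 × 366.9 = 275 kN.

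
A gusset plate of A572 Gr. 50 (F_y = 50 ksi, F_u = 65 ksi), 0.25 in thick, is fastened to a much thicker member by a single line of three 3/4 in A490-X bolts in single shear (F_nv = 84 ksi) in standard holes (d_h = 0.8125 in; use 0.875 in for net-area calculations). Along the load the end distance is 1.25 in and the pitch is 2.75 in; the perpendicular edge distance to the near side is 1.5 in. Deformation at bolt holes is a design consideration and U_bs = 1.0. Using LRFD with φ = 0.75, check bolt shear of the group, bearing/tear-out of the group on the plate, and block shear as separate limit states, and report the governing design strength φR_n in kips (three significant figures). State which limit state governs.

46.3 kips (block shear governs)

Bolt shear: A_b = π·0.75²/4 = 0.4418 in²; R_n = 84 × 0.4418 × 3 × 1 = 111.3 kips → 0.75 × 111.3 = 83.5 kips.
Bearing: edge l_c = 0.8438, r_n = 16.45 kips; interior l_c = 1.938, r_n = 29.25 kips; R_n = 16.45 + 2·29.25 = 74.95 kips → 56.2 kips.
Block shear: A_gv = 1.688, A_nv = 1.141, A_nt = 0.2656 in²; R_n = min(0.6F_uA_nv, 0.6F_yA_gv) + U_bs·F_u·A_nt = 61.75 kips → 46.3 kips.
Block shear governs: 46.3 kips.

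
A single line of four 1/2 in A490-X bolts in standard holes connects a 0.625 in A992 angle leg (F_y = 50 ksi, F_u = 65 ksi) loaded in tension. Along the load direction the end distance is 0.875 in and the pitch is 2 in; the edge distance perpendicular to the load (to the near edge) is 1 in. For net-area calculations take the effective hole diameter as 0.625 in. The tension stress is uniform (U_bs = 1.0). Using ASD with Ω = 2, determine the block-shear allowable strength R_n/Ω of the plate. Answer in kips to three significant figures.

71.1 kips

Shear plane L_v = 0.875 + 3·2 = 6.875 in; A_gv = 6.875 × 0.625 = 4.297 in².
A_nv = (6.875 − 3.5·0.625) × 0.625 = 2.93 in².
A_nt = (1 − 0.5·0.625) × 0.625 = 0.4297 in².
0.6 F_u A_nv = 114.3 kips; 0.6 F_y A_gv = 128.9 kips → shear rupture governs the shear term.
R_n = 114.3 + 1.0 × 65 × 0.4297 = 142.2 kips.
Allowable strength R_n/Ω = 142.2 / 2 = 71.1 kips.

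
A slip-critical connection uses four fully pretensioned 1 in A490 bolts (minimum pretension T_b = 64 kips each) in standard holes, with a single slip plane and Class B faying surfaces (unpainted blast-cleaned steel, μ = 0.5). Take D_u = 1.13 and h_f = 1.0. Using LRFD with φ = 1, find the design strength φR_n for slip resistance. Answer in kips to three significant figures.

145 kips

R_n = μ · D_u · h_f · T_b · n_s · n_b = 0.5 × 1.13 × 1.0 × 64 × 1 × 4 = 144.6 kips.
Design strength φR_n = 1 × 144.6 = 145 kips.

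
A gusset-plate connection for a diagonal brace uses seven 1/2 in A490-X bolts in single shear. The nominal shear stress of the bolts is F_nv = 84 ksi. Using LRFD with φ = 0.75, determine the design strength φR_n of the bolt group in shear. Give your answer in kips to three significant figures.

A_b = π × 0.5² / 4 = 0.1963 in².
R_n = F_nv · A_b · n · n_s = 84 × 0.1963 × 7 × 1 = 115.5 kips.
Design strength φR_n = 0.75 × 115.5 = 86.6 kips.

86.6 kips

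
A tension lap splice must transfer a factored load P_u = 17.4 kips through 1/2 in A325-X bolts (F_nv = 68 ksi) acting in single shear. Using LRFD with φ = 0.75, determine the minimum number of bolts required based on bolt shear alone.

A_b = π·0.5²/4 = 0.1963 in².
Per-bolt design strength φR_n = 0.75 × 68 × 0.1963 × 1 = 10.01 kips.
n ≥ 17.4 / 10.01 = 1.738 → use 2 bolts.

2 bolts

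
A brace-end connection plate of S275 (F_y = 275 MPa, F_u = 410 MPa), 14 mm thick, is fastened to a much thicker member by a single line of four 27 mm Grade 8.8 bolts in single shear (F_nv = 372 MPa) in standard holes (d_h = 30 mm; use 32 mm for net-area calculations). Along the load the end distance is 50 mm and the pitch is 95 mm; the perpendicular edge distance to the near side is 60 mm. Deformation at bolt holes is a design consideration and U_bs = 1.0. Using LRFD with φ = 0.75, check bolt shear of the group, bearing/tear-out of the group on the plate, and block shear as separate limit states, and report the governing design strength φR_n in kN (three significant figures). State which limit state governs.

639 kN (bolt shear governs)

Bolt shear: A_b = π·27²/4 = 572.6 mm²; R_n = 372 × 572.6 × 4 × 1 / 1000 = 852 kN → 0.75 × 852 = 639 kN.
Bearing: edge l_c = 35, r_n = 241.1 kN; interior l_c = 65, r_n = 372 kN; R_n = 241.1 + 3·372 = 1357 kN → 1020 kN.
Block shear: A_gv = 4690, A_nv = 3122, A_nt = 616 mm²; R_n = min(0.6F_uA_nv, 0.6F_yA_gv) + U_bs·F_u·A_nt = 1021 kN → 765 kN.
Bolt shear governs: 639 kN.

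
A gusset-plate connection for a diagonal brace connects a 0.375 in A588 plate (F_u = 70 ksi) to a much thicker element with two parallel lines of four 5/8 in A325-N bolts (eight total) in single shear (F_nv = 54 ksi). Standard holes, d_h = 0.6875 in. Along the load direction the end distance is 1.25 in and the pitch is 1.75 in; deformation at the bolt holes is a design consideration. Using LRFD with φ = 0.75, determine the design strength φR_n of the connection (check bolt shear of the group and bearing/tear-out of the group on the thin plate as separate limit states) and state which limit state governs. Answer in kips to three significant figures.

99.4 kips (bolt shear governs)

Bolt shear: A_b = π·0.625²/4 = 0.3068 in²; R_n = 54 × 0.3068 × 8 × 1 = 132.5 kips → 0.75 × 132.5 = 99.4 kips.
Bearing (1.2 l_c t F_u ≤ 2.4 d t F_u): upper limit = 2.4·0.625·0.375·70 = 39.38 kips.
  Edge l_c = 1.25 − 0.6875/2 = 0.9062 → r_n = 28.55 kips; interior l_c = 1.75 − 0.6875 = 1.062 → r_n = 33.47 kips.
  R_n,bearing = 2·28.55 + 6·33.47 = 257.9 kips → 0.75 × 257.9 = 193 kips.
Bolt shear governs: 99.4 kips.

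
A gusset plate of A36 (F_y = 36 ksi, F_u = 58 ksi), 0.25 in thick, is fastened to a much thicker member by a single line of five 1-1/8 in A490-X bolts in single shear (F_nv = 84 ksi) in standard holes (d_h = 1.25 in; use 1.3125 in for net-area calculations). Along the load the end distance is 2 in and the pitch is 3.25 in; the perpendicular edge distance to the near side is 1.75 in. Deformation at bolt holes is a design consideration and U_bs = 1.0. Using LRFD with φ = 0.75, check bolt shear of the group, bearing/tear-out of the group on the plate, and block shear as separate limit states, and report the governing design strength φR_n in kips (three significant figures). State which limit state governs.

71.2 kips (block shear governs)

Bolt shear: A_b = π·1.125²/4 = 0.994 in²; R_n = 84 × 0.994 × 5 × 1 = 417.5 kips → 0.75 × 417.5 = 313 kips.
Bearing: edge l_c = 1.375, r_n = 23.92 kips; interior l_c = 2, r_n = 34.8 kips; R_n = 23.92 + 4·34.8 = 163.1 kips → 122 kips.
Block shear: A_gv = 3.75, A_nv = 2.273, A_nt = 0.2734 in²; R_n = min(0.6F_uA_nv, 0.6F_yA_gv) + U_bs·F_u·A_nt = 94.97 kips → 71.2 kips.
Block shear governs: 71.2 kips.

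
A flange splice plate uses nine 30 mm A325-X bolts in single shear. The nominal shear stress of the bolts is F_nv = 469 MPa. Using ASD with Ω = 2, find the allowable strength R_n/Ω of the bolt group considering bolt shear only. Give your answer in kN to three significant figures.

A_b = π × 30² / 4 = 706.9 mm².
R_n = F_nv · A_b · n · n_s = 469 × 706.9 × 9 × 1 / 1000 = 2984 kN.
Allowable strength R_n/Ω = 2984 / 2 = 1490 kN.

1490 kN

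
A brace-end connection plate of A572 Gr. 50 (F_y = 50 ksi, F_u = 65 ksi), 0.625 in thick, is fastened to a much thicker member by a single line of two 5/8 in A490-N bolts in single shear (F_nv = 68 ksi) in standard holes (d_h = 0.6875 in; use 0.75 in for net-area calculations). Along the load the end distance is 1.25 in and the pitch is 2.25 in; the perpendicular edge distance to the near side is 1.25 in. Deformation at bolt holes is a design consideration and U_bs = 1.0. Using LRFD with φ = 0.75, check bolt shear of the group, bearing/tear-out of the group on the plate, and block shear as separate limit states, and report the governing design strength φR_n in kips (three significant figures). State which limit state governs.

31.3 kips (bolt shear governs)

Bolt shear: A_b = π·0.625²/4 = 0.3068 in²; R_n = 68 × 0.3068 × 2 × 1 = 41.72 kips → 0.75 × 41.72 = 31.3 kips.
Bearing: edge l_c = 0.9062, r_n = 44.18 kips; interior l_c = 1.562, r_n = 60.94 kips; R_n = 44.18 + 1·60.94 = 105.1 kips → 78.8 kips.
Block shear: A_gv = 2.188, A_nv = 1.484, A_nt = 0.5469 in²; R_n = min(0.6F_uA_nv, 0.6F_yA_gv) + U_bs·F_u·A_nt = 93.44 kips → 70.1 kips.
Bolt shear governs: 31.3 kips.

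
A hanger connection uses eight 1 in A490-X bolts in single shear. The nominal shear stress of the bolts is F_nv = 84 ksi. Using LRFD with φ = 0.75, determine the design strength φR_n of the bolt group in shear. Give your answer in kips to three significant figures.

396 kips

A_b = π × 1² / 4 = 0.7854 in².
R_n = F_nv · A_b · n · n_s = 84 × 0.7854 × 8 × 1 = 527.8 kips.
Design strength φR_n = 0.75 × 527.8 = 396 kips.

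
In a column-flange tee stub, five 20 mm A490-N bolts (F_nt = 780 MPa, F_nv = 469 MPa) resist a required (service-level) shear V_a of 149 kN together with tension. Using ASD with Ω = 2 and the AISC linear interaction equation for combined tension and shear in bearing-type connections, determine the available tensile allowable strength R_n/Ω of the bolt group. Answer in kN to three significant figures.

A_b = π·20²/4 = 314.2 mm²; f_rv = 149 × 1000 / (5 × 314.2) = 94.86 MPa.
F'_nt = 1.3 F_nt − (Ω F_nt / F_nv) f_rv = 1.3·780 − (2·780/469)·94.86 = 698.5 MPa, capped at F_nt → F'_nt = 698.5 MPa.
R_n = F'_nt · A_b · n = 698.5 × 314.2 × 5 / 1000 = 1097 kN.
Allowable strength R_n/Ω = 1097 / 2 = 549 kN.

549 kN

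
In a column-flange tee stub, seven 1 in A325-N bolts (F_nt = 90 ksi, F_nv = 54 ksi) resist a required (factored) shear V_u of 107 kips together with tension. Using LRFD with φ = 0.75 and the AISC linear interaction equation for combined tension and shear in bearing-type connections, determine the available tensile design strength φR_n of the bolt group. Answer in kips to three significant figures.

A_b = π·1²/4 = 0.7854 in²; f_rv = 107 / (7 × 0.7854) = 19.46 ksi.
F'_nt = 1.3 F_nt − (F_nt / φF_nv) f_rv = 1.3·90 − (90/(0.75·54))·19.46 = 73.75 ksi, capped at F_nt → F'_nt = 73.75 ksi.
R_n = F'_nt · A_b · n = 73.75 × 0.7854 × 7 = 405.5 kips.
Design strength φR_n = 0.75 × 405.5 = 304 kips.

304 kips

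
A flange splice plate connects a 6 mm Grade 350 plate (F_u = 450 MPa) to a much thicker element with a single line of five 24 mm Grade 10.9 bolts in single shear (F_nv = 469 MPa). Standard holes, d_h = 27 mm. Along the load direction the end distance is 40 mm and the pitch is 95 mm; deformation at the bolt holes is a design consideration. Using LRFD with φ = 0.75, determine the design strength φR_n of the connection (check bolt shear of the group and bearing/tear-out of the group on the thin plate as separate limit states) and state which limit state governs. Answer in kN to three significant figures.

531 kN (bearing governs)

Bolt shear: A_b = π·24²/4 = 452.4 mm²; R_n = 469 × 452.4 × 5 × 1 / 1000 = 1061 kN → 0.75 × 1061 = 796 kN.
Bearing (1.2 l_c t F_u ≤ 2.4 d t F_u): upper limit = 2.4·24·6·450 / 1000 = 155.5 kN.
  Edge l_c = 40 − 27/2 = 26.5 → r_n = 85.86 kN; interior l_c = 95 − 27 = 68 → r_n = 155.5 kN.
  R_n,bearing = 1·85.86 + 4·155.5 = 707.9 kN → 0.75 × 707.9 = 531 kN.
Bearing governs: 531 kN.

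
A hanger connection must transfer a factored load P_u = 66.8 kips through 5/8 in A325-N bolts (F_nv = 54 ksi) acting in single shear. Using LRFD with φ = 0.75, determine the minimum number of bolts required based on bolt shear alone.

6 bolts

A_b = π·0.625²/4 = 0.3068 in².
Per-bolt design strength φR_n = 0.75 × 54 × 0.3068 × 1 = 12.43 kips.
n ≥ 66.8 / 12.43 = 5.376 → use 6 bolts.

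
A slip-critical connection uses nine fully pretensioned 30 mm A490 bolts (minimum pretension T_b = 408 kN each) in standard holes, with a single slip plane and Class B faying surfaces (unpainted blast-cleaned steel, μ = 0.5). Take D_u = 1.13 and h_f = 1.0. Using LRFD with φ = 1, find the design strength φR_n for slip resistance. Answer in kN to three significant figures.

R_n = μ · D_u · h_f · T_b · n_s · n_b = 0.5 × 1.13 × 1.0 × 408 × 1 × 9 = 2075 kN.
Design strength φR_n = 1 × 2075 = 2070 kN.

2070 kN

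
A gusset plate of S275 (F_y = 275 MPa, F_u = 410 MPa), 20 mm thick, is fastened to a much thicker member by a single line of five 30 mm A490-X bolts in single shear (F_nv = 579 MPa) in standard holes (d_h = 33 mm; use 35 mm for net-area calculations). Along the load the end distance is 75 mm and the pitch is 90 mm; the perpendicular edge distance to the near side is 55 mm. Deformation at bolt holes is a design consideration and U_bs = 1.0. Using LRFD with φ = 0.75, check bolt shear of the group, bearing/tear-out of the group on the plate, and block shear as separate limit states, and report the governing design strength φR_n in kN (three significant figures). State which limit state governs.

Bolt shear: A_b = π·30²/4 = 706.9 mm²; R_n = 579 × 706.9 × 5 × 1 / 1000 = 2046 kN → 0.75 × 2046 = 1530 kN.
Bearing: edge l_c = 58.5, r_n = 575.6 kN; interior l_c = 57, r_n = 560.9 kN; R_n = 575.6 + 4·560.9 = 2819 kN → 2110 kN.
Block shear: A_gv = 8700, A_nv = 5550, A_nt = 750 mm²; R_n = min(0.6F_uA_nv, 0.6F_yA_gv) + U_bs·F_u·A_nt = 1673 kN → 1250 kN.
Block shear governs: 1250 kN.

1250 kN (block shear governs)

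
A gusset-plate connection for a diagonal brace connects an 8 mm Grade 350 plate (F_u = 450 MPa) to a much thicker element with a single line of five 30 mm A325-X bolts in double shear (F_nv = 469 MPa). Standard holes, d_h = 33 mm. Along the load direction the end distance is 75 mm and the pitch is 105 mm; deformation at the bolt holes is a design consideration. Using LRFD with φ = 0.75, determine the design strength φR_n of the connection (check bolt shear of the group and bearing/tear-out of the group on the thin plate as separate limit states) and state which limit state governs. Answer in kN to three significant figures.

967 kN (bearing governs)

Bolt shear: A_b = π·30²/4 = 706.9 mm²; R_n = 469 × 706.9 × 5 × 2 / 1000 = 3315 kN → 0.75 × 3315 = 2490 kN.
Bearing (1.2 l_c t F_u ≤ 2.4 d t F_u): upper limit = 2.4·30·8·450 / 1000 = 259.2 kN.
  Edge l_c = 75 − 33/2 = 58.5 → r_n = 252.7 kN; interior l_c = 105 − 33 = 72 → r_n = 259.2 kN.
  R_n,bearing = 1·252.7 + 4·259.2 = 1290 kN → 0.75 × 1290 = 967 kN.
Bearing governs: 967 kN.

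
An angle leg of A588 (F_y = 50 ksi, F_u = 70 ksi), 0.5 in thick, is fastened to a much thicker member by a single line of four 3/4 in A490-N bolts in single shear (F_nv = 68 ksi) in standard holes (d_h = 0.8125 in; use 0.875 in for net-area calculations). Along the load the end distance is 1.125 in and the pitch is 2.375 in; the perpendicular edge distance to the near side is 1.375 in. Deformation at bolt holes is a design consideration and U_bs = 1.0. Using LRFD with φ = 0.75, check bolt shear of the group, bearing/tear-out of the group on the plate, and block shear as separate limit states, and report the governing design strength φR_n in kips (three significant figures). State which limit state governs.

90.1 kips (bolt shear governs)

Bolt shear: A_b = π·0.75²/4 = 0.4418 in²; R_n = 68 × 0.4418 × 4 × 1 = 120.2 kips → 0.75 × 120.2 = 90.1 kips.
Bearing: edge l_c = 0.7188, r_n = 30.19 kips; interior l_c = 1.562, r_n = 63 kips; R_n = 30.19 + 3·63 = 219.2 kips → 164 kips.
Block shear: A_gv = 4.125, A_nv = 2.594, A_nt = 0.4688 in²; R_n = min(0.6F_uA_nv, 0.6F_yA_gv) + U_bs·F_u·A_nt = 141.8 kips → 106 kips.
Bolt shear governs: 90.1 kips.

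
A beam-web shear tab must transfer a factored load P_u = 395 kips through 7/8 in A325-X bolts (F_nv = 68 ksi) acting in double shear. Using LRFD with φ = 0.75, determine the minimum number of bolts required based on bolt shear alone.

A_b = π·0.875²/4 = 0.6013 in².
Per-bolt design strength φR_n = 0.75 × 68 × 0.6013 × 2 = 61.33 kips.
n ≥ 395 / 61.33 = 6.44 → use 7 bolts.

7 bolts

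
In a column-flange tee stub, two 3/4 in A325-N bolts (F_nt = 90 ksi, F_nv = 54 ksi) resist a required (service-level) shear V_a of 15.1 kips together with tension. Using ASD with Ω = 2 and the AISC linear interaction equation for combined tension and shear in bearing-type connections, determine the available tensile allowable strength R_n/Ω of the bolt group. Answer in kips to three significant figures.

26.5 kips

A_b = π·0.75²/4 = 0.4418 in²; f_rv = 15.1 / (2 × 0.4418) = 17.09 ksi.
F'_nt = 1.3 F_nt − (Ω F_nt / F_nv) f_rv = 1.3·90 − (2·90/54)·17.09 = 60.03 ksi, capped at F_nt → F'_nt = 60.03 ksi.
R_n = F'_nt · A_b · n = 60.03 × 0.4418 × 2 = 53.04 kips.
Allowable strength R_n/Ω = 53.04 / 2 = 26.5 kips.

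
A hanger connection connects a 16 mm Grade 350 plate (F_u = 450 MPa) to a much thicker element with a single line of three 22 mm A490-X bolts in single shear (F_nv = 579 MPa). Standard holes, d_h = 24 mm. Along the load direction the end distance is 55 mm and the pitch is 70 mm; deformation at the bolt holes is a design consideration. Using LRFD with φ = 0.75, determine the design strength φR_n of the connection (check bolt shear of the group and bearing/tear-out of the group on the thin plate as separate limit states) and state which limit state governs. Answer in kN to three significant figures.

495 kN (bolt shear governs)

Bolt shear: A_b = π·22²/4 = 380.1 mm²; R_n = 579 × 380.1 × 3 × 1 / 1000 = 660.3 kN → 0.75 × 660.3 = 495 kN.
Bearing (1.2 l_c t F_u ≤ 2.4 d t F_u): upper limit = 2.4·22·16·450 / 1000 = 380.2 kN.
  Edge l_c = 55 − 24/2 = 43 → r_n = 371.5 kN; interior l_c = 70 − 24 = 46 → r_n = 380.2 kN.
  R_n,bearing = 1·371.5 + 2·380.2 = 1132 kN → 0.75 × 1132 = 849 kN.
Bolt shear governs: 495 kN.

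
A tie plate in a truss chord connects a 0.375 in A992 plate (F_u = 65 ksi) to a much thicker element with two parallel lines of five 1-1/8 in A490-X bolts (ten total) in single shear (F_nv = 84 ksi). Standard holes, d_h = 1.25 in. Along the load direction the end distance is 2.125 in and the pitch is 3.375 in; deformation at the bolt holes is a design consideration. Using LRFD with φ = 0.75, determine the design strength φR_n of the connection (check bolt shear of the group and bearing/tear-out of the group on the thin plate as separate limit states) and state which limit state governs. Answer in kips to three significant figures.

Bolt shear: A_b = π·1.125²/4 = 0.994 in²; R_n = 84 × 0.994 × 10 × 1 = 835 kips → 0.75 × 835 = 626 kips.
Bearing (1.2 l_c t F_u ≤ 2.4 d t F_u): upper limit = 2.4·1.125·0.375·65 = 65.81 kips.
  Edge l_c = 2.125 − 1.25/2 = 1.5 → r_n = 43.87 kips; interior l_c = 3.375 − 1.25 = 2.125 → r_n = 62.16 kips.
  R_n,bearing = 2·43.87 + 8·62.16 = 585 kips → 0.75 × 585 = 439 kips.
Bearing governs: 439 kips.

439 kips (bearing governs)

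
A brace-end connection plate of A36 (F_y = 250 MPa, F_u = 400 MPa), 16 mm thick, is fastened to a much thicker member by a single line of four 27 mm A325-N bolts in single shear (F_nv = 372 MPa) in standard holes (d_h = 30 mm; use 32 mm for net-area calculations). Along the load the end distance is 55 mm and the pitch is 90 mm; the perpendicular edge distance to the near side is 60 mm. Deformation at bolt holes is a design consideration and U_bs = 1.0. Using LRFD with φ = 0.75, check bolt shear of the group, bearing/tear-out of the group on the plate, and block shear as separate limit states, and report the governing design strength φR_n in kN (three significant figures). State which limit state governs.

639 kN (bolt shear governs)

Bolt shear: A_b = π·27²/4 = 572.6 mm²; R_n = 372 × 572.6 × 4 × 1 / 1000 = 852 kN → 0.75 × 852 = 639 kN.
Bearing: edge l_c = 40, r_n = 307.2 kN; interior l_c = 60, r_n = 414.7 kN; R_n = 307.2 + 3·414.7 = 1551 kN → 1160 kN.
Block shear: A_gv = 5200, A_nv = 3408, A_nt = 704 mm²; R_n = min(0.6F_uA_nv, 0.6F_yA_gv) + U_bs·F_u·A_nt = 1062 kN → 796 kN.
Bolt shear governs: 639 kN.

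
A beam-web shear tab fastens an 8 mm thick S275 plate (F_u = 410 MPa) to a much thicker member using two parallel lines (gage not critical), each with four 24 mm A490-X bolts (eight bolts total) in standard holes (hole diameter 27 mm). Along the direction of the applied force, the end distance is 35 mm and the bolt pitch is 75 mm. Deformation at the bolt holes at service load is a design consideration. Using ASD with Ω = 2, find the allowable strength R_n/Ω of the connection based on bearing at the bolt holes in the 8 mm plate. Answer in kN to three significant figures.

651 kN

Per bolt r_n = 1.2 l_c t F_u ≤ 2.4 d t F_u; upper limit = 2.4 × 24 × 8 × 410 / 1000 = 188.9 kN.
Edge bolt: l_c = 35 − 27/2 = 21.5 mm → 1.2 × 21.5 × 8 × 410 / 1000 = 84.62 → r_n = 84.62 kN.
Interior bolts: l_c = 75 − 27 = 48 mm → 1.2 × 48 × 8 × 410 / 1000 = 188.9 → r_n = 188.9 kN.
R_n = 2 × 84.62 + 6 × 188.9 = 1303 kN.
Allowable strength R_n/Ω = 1303 / 2 = 651 kN.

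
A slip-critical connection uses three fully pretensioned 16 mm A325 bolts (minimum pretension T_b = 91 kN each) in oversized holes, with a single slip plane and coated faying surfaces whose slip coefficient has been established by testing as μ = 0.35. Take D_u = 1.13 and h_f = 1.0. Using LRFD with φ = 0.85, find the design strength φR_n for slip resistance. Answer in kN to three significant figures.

R_n = μ · D_u · h_f · T_b · n_s · n_b = 0.35 × 1.13 × 1.0 × 91 × 1 × 3 = 108 kN.
Design strength φR_n = 0.85 × 108 = 91.8 kN.

91.8 kN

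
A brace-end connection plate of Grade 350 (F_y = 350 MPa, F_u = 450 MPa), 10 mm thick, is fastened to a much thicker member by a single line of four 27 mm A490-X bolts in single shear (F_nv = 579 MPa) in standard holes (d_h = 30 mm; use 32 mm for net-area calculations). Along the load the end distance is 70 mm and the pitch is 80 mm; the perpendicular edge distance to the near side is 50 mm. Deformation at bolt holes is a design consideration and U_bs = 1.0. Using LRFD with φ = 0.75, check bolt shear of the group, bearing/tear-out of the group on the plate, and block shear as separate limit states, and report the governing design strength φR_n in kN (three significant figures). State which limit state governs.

Bolt shear: A_b = π·27²/4 = 572.6 mm²; R_n = 579 × 572.6 × 4 × 1 / 1000 = 1326 kN → 0.75 × 1326 = 995 kN.
Bearing: edge l_c = 55, r_n = 291.6 kN; interior l_c = 50, r_n = 270 kN; R_n = 291.6 + 3·270 = 1102 kN → 826 kN.
Block shear: A_gv = 3100, A_nv = 1980, A_nt = 340 mm²; R_n = min(0.6F_uA_nv, 0.6F_yA_gv) + U_bs·F_u·A_nt = 687.6 kN → 516 kN.
Block shear governs: 516 kN.

516 kN (block shear governs)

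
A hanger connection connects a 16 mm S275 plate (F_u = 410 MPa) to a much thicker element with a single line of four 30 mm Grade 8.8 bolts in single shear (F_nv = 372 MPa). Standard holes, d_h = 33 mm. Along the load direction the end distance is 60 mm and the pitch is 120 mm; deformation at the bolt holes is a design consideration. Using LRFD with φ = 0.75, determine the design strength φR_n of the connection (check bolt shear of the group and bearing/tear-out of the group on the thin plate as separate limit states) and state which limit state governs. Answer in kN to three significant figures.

789 kN (bolt shear governs)

Bolt shear: A_b = π·30²/4 = 706.9 mm²; R_n = 372 × 706.9 × 4 × 1 / 1000 = 1052 kN → 0.75 × 1052 = 789 kN.
Bearing (1.2 l_c t F_u ≤ 2.4 d t F_u): upper limit = 2.4·30·16·410 / 1000 = 472.3 kN.
  Edge l_c = 60 − 33/2 = 43.5 → r_n = 342.4 kN; interior l_c = 120 − 33 = 87 → r_n = 472.3 kN.
  R_n,bearing = 1·342.4 + 3·472.3 = 1759 kN → 0.75 × 1759 = 1320 kN.
Bolt shear governs: 789 kN.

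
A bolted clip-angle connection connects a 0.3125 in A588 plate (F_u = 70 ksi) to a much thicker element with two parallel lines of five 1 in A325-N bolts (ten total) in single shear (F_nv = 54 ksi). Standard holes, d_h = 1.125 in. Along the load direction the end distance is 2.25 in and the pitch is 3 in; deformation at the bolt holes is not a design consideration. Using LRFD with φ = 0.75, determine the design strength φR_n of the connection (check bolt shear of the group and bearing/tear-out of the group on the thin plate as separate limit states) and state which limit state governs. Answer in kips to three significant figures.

Bolt shear: A_b = π·1²/4 = 0.7854 in²; R_n = 54 × 0.7854 × 10 × 1 = 424.1 kips → 0.75 × 424.1 = 318 kips.
Bearing (1.5 l_c t F_u ≤ 3.0 d t F_u): upper limit = 3.0·1·0.3125·70 = 65.62 kips.
  Edge l_c = 2.25 − 1.125/2 = 1.688 → r_n = 55.37 kips; interior l_c = 3 − 1.125 = 1.875 → r_n = 61.52 kips.
  R_n,bearing = 2·55.37 + 8·61.52 = 602.9 kips → 0.75 × 602.9 = 452 kips.
Bolt shear governs: 318 kips.

318 kips (bolt shear governs)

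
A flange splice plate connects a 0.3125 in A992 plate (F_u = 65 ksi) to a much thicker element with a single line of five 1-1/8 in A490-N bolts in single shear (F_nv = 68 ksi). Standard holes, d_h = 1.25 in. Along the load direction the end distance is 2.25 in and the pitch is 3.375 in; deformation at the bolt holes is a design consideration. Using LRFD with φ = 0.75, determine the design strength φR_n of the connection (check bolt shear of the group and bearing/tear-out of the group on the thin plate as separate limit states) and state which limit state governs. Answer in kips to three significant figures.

185 kips (bearing governs)

Bolt shear: A_b = π·1.125²/4 = 0.994 in²; R_n = 68 × 0.994 × 5 × 1 = 338 kips → 0.75 × 338 = 253 kips.
Bearing (1.2 l_c t F_u ≤ 2.4 d t F_u): upper limit = 2.4·1.125·0.3125·65 = 54.84 kips.
  Edge l_c = 2.25 − 1.25/2 = 1.625 → r_n = 39.61 kips; interior l_c = 3.375 − 1.25 = 2.125 → r_n = 51.8 kips.
  R_n,bearing = 1·39.61 + 4·51.8 = 246.8 kips → 0.75 × 246.8 = 185 kips.
Bearing governs: 185 kips.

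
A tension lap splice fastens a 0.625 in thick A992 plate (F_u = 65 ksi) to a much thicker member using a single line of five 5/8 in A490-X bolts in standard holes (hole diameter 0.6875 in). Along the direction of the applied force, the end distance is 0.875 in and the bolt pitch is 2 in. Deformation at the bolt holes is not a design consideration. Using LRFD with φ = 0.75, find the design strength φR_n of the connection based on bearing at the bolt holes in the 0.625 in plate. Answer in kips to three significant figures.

Per bolt r_n = 1.5 l_c t F_u ≤ 3.0 d t F_u; upper limit = 3.0 × 0.625 × 0.625 × 65 = 76.17 kips.
Edge bolt: l_c = 0.875 − 0.6875/2 = 0.5312 in → 1.5 × 0.5312 × 0.625 × 65 = 32.37 → r_n = 32.37 kips.
Interior bolts: l_c = 2 − 0.6875 = 1.312 in → 1.5 × 1.312 × 0.625 × 65 = 79.98 → r_n = 76.17 kips.
R_n = 1 × 32.37 + 4 × 76.17 = 337.1 kips.
Design strength φR_n = 0.75 × 337.1 = 253 kips.

253 kips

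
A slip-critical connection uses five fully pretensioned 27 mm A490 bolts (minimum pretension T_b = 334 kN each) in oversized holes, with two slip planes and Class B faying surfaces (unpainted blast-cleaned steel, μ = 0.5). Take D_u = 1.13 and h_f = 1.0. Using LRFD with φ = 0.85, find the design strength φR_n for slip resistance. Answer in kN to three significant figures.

1600 kN

R_n = μ · D_u · h_f · T_b · n_s · n_b = 0.5 × 1.13 × 1.0 × 334 × 2 × 5 = 1887 kN.
Design strength φR_n = 0.85 × 1887 = 1600 kN.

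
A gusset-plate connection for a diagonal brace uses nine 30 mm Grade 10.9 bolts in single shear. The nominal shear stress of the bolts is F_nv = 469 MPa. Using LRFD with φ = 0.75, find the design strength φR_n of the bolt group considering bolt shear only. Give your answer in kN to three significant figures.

2240 kN

A_b = π × 30² / 4 = 706.9 mm².
R_n = F_nv · A_b · n · n_s = 469 × 706.9 × 9 × 1 / 1000 = 2984 kN.
Design strength φR_n = 0.75 × 2984 = 2240 kN.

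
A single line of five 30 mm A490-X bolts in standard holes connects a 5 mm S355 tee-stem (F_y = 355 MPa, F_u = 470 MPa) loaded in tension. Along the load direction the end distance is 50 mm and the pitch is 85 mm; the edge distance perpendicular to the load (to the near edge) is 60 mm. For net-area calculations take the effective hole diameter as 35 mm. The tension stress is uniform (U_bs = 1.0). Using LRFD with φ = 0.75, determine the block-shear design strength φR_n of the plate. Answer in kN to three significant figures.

Shear plane L_v = 50 + 4·85 = 390 mm; A_gv = 390 × 5 = 1950 mm².
A_nv = (390 − 4.5·35) × 5 = 1162 mm².
A_nt = (60 − 0.5·35) × 5 = 212.5 mm².
0.6 F_u A_nv = 327.8 kN; 0.6 F_y A_gv = 415.4 kN → shear rupture governs the shear term.
R_n = 327.8 + 1.0 × 470 × 212.5 / 1000 = 427.7 kN.
Design strength φR_n = 0.75 × 427.7 = 321 kN.

321 kN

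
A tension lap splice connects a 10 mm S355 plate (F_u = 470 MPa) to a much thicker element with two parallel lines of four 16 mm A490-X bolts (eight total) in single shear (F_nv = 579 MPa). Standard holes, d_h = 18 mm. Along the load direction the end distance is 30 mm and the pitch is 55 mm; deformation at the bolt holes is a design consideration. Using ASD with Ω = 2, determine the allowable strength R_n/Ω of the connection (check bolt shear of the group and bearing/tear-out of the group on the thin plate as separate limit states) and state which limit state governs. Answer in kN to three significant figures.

466 kN (bolt shear governs)

Bolt shear: A_b = π·16²/4 = 201.1 mm²; R_n = 579 × 201.1 × 8 × 1 / 1000 = 931.3 kN → 931.3 / 2 = 466 kN.
Bearing (1.2 l_c t F_u ≤ 2.4 d t F_u): upper limit = 2.4·16·10·470 / 1000 = 180.5 kN.
  Edge l_c = 30 − 18/2 = 21 → r_n = 118.4 kN; interior l_c = 55 − 18 = 37 → r_n = 180.5 kN.
  R_n,bearing = 2·118.4 + 6·180.5 = 1320 kN → 1320 / 2 = 660 kN.
Bolt shear governs: 466 kN.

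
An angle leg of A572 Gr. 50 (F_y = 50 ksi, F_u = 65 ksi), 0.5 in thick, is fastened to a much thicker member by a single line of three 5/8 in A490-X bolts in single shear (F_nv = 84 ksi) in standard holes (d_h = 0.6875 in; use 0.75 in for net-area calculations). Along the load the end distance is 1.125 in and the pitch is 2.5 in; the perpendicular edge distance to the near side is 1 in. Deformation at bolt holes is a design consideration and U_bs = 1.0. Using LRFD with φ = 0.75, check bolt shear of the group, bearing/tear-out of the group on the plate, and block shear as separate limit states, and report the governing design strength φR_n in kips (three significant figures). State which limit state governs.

Bolt shear: A_b = π·0.625²/4 = 0.3068 in²; R_n = 84 × 0.3068 × 3 × 1 = 77.31 kips → 0.75 × 77.31 = 58 kips.
Bearing: edge l_c = 0.7812, r_n = 30.47 kips; interior l_c = 1.812, r_n = 48.75 kips; R_n = 30.47 + 2·48.75 = 128 kips → 96 kips.
Block shear: A_gv = 3.062, A_nv = 2.125, A_nt = 0.3125 in²; R_n = min(0.6F_uA_nv, 0.6F_yA_gv) + U_bs·F_u·A_nt = 103.2 kips → 77.4 kips.
Bolt shear governs: 58 kips.

58 kips (bolt shear governs)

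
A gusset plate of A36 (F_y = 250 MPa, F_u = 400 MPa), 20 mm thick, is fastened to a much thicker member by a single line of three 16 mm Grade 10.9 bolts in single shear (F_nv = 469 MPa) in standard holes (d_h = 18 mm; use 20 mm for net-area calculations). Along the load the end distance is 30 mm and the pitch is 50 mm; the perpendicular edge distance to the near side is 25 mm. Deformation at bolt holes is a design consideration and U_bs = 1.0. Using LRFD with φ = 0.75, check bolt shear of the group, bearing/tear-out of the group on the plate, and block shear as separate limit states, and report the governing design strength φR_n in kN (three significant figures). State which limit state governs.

Bolt shear: A_b = π·16²/4 = 201.1 mm²; R_n = 469 × 201.1 × 3 × 1 / 1000 = 282.9 kN → 0.75 × 282.9 = 212 kN.
Bearing: edge l_c = 21, r_n = 201.6 kN; interior l_c = 32, r_n = 307.2 kN; R_n = 201.6 + 2·307.2 = 816 kN → 612 kN.
Block shear: A_gv = 2600, A_nv = 1600, A_nt = 300 mm²; R_n = min(0.6F_uA_nv, 0.6F_yA_gv) + U_bs·F_u·A_nt = 504 kN → 378 kN.
Bolt shear governs: 212 kN.

212 kN (bolt shear governs)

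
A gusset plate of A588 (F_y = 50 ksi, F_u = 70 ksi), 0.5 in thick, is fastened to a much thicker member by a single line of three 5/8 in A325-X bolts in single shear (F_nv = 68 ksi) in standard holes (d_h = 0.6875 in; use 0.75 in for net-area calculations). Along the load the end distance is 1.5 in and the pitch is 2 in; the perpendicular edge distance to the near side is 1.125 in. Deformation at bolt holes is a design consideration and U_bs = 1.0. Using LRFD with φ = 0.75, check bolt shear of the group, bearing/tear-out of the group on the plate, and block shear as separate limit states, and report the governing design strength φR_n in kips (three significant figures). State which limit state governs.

Bolt shear: A_b = π·0.625²/4 = 0.3068 in²; R_n = 68 × 0.3068 × 3 × 1 = 62.59 kips → 0.75 × 62.59 = 46.9 kips.
Bearing: edge l_c = 1.156, r_n = 48.56 kips; interior l_c = 1.312, r_n = 52.5 kips; R_n = 48.56 + 2·52.5 = 153.6 kips → 115 kips.
Block shear: A_gv = 2.75, A_nv = 1.812, A_nt = 0.375 in²; R_n = min(0.6F_uA_nv, 0.6F_yA_gv) + U_bs·F_u·A_nt = 102.4 kips → 76.8 kips.
Bolt shear governs: 46.9 kips.

46.9 kips (bolt shear governs)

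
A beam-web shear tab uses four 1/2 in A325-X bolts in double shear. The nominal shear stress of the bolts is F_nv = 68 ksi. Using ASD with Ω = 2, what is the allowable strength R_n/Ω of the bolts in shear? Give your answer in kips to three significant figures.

A_b = π × 0.5² / 4 = 0.1963 in².
R_n = F_nv · A_b · n · n_s = 68 × 0.1963 × 4 × 2 = 106.8 kips.
Allowable strength R_n/Ω = 106.8 / 2 = 53.4 kips.

53.4 kips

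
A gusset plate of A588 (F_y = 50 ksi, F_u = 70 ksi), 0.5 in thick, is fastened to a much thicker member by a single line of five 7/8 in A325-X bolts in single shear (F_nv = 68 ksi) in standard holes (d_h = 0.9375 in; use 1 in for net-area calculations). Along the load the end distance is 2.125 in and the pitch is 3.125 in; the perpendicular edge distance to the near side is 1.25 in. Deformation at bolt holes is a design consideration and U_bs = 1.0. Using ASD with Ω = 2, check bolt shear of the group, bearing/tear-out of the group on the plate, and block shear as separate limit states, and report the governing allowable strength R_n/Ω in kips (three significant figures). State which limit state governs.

Bolt shear: A_b = π·0.875²/4 = 0.6013 in²; R_n = 68 × 0.6013 × 5 × 1 = 204.4 kips → 204.4 / 2 = 102 kips.
Bearing: edge l_c = 1.656, r_n = 69.56 kips; interior l_c = 2.188, r_n = 73.5 kips; R_n = 69.56 + 4·73.5 = 363.6 kips → 182 kips.
Block shear: A_gv = 7.312, A_nv = 5.062, A_nt = 0.375 in²; R_n = min(0.6F_uA_nv, 0.6F_yA_gv) + U_bs·F_u·A_nt = 238.9 kips → 119 kips.
Bolt shear governs: 102 kips.

102 kips (bolt shear governs)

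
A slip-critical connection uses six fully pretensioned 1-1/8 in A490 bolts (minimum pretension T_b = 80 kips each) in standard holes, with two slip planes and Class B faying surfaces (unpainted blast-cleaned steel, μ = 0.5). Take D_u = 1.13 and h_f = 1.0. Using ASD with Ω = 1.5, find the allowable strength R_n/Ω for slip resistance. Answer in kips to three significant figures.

R_n = μ · D_u · h_f · T_b · n_s · n_b = 0.5 × 1.13 × 1.0 × 80 × 2 × 6 = 542.4 kips.
Allowable strength R_n/Ω = 542.4 / 1.5 = 362 kips.

362 kips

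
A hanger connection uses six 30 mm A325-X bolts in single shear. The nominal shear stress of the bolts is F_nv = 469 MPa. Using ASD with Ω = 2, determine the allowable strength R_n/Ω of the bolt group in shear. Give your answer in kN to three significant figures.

A_b = π × 30² / 4 = 706.9 mm².
R_n = F_nv · A_b · n · n_s = 469 × 706.9 × 6 × 1 / 1000 = 1989 kN.
Allowable strength R_n/Ω = 1989 / 2 = 995 kN.

995 kN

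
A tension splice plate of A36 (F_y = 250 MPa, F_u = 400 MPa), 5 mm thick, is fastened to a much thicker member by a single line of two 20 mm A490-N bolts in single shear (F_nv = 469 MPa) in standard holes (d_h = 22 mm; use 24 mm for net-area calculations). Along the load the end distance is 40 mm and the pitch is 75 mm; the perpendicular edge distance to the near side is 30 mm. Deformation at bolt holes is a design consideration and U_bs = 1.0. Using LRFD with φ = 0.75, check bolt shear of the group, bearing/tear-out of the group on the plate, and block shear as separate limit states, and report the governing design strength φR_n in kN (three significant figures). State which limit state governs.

91.7 kN (block shear governs)

Bolt shear: A_b = π·20²/4 = 314.2 mm²; R_n = 469 × 314.2 × 2 × 1 / 1000 = 294.7 kN → 0.75 × 294.7 = 221 kN.
Bearing: edge l_c = 29, r_n = 69.6 kN; interior l_c = 53, r_n = 96 kN; R_n = 69.6 + 1·96 = 165.6 kN → 124 kN.
Block shear: A_gv = 575, A_nv = 395, A_nt = 90 mm²; R_n = min(0.6F_uA_nv, 0.6F_yA_gv) + U_bs·F_u·A_nt = 122.2 kN → 91.7 kN.
Block shear governs: 91.7 kN.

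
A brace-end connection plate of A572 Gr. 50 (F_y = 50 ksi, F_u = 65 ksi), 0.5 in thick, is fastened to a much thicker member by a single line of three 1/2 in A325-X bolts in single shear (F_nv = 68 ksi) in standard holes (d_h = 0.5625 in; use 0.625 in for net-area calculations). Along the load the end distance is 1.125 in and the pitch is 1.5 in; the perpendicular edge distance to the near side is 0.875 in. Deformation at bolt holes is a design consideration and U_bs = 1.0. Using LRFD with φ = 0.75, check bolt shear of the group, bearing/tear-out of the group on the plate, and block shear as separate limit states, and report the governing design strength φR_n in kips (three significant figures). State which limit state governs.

30 kips (bolt shear governs)

Bolt shear: A_b = π·0.5²/4 = 0.1963 in²; R_n = 68 × 0.1963 × 3 × 1 = 40.06 kips → 0.75 × 40.06 = 30 kips.
Bearing: edge l_c = 0.8438, r_n = 32.91 kips; interior l_c = 0.9375, r_n = 36.56 kips; R_n = 32.91 + 2·36.56 = 106 kips → 79.5 kips.
Block shear: A_gv = 2.062, A_nv = 1.281, A_nt = 0.2812 in²; R_n = min(0.6F_uA_nv, 0.6F_yA_gv) + U_bs·F_u·A_nt = 68.25 kips → 51.2 kips.
Bolt shear governs: 30 kips.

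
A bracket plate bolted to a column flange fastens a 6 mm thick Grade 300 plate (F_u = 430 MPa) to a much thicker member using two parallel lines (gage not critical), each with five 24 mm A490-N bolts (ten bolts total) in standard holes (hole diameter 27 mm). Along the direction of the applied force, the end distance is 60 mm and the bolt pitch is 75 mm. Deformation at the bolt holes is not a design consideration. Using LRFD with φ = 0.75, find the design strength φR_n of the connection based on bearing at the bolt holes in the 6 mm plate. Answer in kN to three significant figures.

Per bolt r_n = 1.5 l_c t F_u ≤ 3.0 d t F_u; upper limit = 3.0 × 24 × 6 × 430 / 1000 = 185.8 kN.
Edge bolt: l_c = 60 − 27/2 = 46.5 mm → 1.5 × 46.5 × 6 × 430 / 1000 = 180 → r_n = 180 kN.
Interior bolts: l_c = 75 − 27 = 48 mm → 1.5 × 48 × 6 × 430 / 1000 = 185.8 → r_n = 185.8 kN.
R_n = 2 × 180 + 8 × 185.8 = 1846 kN.
Design strength φR_n = 0.75 × 1846 = 1380 kN.

1380 kN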